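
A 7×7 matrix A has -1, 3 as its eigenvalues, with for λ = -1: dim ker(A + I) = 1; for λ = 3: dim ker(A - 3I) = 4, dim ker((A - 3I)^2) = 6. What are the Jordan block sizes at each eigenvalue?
Jordan blocks: (-1, 1), (3, 2), (3, 2), (3, 1), (3, 1)

λ = -1: successive nullity increments [1] count blocks of size ≥ k; block sizes are [1].
λ = 3: successive nullity increments [4, 2] count blocks of size ≥ k; block sizes are [2, 2, 1, 1].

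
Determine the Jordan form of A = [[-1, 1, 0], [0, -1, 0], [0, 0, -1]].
J = [[-1, 1, 0], [0, -1, 0], [0, 0, -1]]

The characteristic polynomial is det(xI - A) = (x + 1)^3, so the eigenvalues are -1 (algebraic multiplicity 3).

For λ = -1: rank(A + I) = 1, rank((A + I)^2) = 0. The eigenspace has dimension 3 - 1 = 2, so there are 2 Jordan blocks; the rank sequence gives block sizes [2, 1].

Assembling the blocks gives the Jordan form J above.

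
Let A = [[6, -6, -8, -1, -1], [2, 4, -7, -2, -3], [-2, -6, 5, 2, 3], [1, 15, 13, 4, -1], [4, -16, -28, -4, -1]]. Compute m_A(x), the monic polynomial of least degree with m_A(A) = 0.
The characteristic polynomial factors as (x - 5)^4(x + 2). The minimal polynomial is ∏(x - λ)^{k_λ} where k_λ is the size of the largest Jordan block at λ.

For λ = -2: rank(A + 2I) = 4, and the largest Jordan block has size 1 (the smallest k with rank((A + 2I)^k) = rank((A + 2I)^(k+1))).
For λ = 5: rank(A - 5I) = 3, and the largest Jordan block has size 2 (the smallest k with rank((A - 5I)^k) = rank((A - 5I)^(k+1))).

So m_A(x) = (x - 5)^2(x + 2).

m_A(x) = (x - 5)^2(x + 2)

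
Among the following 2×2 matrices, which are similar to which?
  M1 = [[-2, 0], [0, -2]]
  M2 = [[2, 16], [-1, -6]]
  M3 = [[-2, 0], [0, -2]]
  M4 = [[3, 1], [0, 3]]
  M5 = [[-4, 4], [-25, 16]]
4 classes: {M1, M3}, {M2}, {M4}, {M5}

Characteristic polynomials: χ_{M1} = (x + 2)^2, χ_{M2} = (x + 2)^2, χ_{M3} = (x + 2)^2, χ_{M4} = (x - 3)^2, χ_{M5} = (x - 6)^2.

{M1, M3}: invariant factors x + 2, x + 2.

{M2}: invariant factors (x + 2)^2.

{M4}: invariant factors (x - 3)^2.

{M5}: invariant factors (x - 6)^2.

Matrices are similar if and only if their invariant-factor lists agree; the partition into similarity classes is {M1, M3}, {M2}, {M4}, {M5}.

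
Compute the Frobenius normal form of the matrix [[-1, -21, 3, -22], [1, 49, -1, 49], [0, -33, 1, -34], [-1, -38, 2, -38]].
The invariant factors of A (the non-unit diagonal entries of the Smith normal form of xI - A over ℚ[x]) are (x - 5)^2(x - 2)(x + 1), each dividing the next. The characteristic polynomial is their product, (x - 5)^2(x - 2)(x + 1).

The rational canonical form is the block-diagonal matrix of companion matrices C(f_i):
R = [[0, 0, 0, 50], [1, 0, 0, 5], [0, 1, 0, -33], [0, 0, 1, 11]].

R = [[0, 0, 0, 50], [1, 0, 0, 5], [0, 1, 0, -33], [0, 0, 1, 11]]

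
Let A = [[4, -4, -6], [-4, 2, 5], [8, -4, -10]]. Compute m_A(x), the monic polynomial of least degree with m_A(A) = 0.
The characteristic polynomial factors as x^2(x + 4). The minimal polynomial is ∏(x - λ)^{k_λ} where k_λ is the size of the largest Jordan block at λ.

For λ = -4: rank(A + 4I) = 2, and the largest Jordan block has size 1 (the smallest k with rank((A + 4I)^k) = rank((A + 4I)^(k+1))).
For λ = 0: rank(A) = 2, and the largest Jordan block has size 2 (the smallest k with rank(A^k) = rank(A^(k+1))).

So m_A(x) = x^2(x + 4).

m_A(x) = x^2(x + 4)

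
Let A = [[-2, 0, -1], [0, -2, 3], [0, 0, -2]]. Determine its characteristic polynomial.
xI - A = [[x + 2, 0, 1], [0, x + 2, -3], [0, 0, x + 2]].

Expanding det(xI - A) along the first row:
det(xI - A) = + (x + 2)·det([[x + 2, -3], [0, x + 2]]) - (0)·det([[0, -3], [0, x + 2]]) + (1)·det([[0, x + 2], [0, 0]]).

Evaluating gives χ_A(x) = x^3 + 6x^2 + 12x + 8 = (x + 2)^3.

χ_A(x) = (x + 2)^3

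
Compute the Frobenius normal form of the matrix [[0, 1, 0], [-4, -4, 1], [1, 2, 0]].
The invariant factors of A (the non-unit diagonal entries of the Smith normal form of xI - A over ℚ[x]) are (x + 1)(x^2 + 3x - 1), each dividing the next. The characteristic polynomial is their product, (x + 1)(x^2 + 3x - 1).

The rational canonical form is the block-diagonal matrix of companion matrices C(f_i):
R = [[0, 0, 1], [1, 0, -2], [0, 1, -4]].

Note the characteristic polynomial does not split into linear factors over ℚ, so A has no Jordan form over ℚ; the rational canonical form exists over any field.

R = [[0, 0, 1], [1, 0, -2], [0, 1, -4]]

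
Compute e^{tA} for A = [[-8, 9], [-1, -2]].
A has Jordan form J = [[-5, 1], [0, -5]] with A = PJP^{-1}, so e^{tA} = P e^{tJ} P^{-1}.

For a Jordan block J_k(λ), e^{tJ_k(λ)} = e^{λt} · (I + tN + t^2 N^2/2! + ... + t^{k-1} N^{k-1}/(k-1)!) where N is the nilpotent superdiagonal part.

Assembling the blocks and conjugating back gives the entries of e^{tA} as shown above.

e^{tA} = [[(1 - 3*t)*e^{-5*t}, 9*t*e^{-5*t}], [-t*e^{-5*t}, (3*t + 1)*e^{-5*t}]]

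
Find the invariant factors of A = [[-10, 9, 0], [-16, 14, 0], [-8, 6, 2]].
x - 2, (x - 2)^2

The Jordan structure of A has elementary divisors (x - 2)^2, (x - 2). Arranging the block sizes at each eigenvalue in decreasing order and taking row products gives the invariant factors.

Invariant factors (smallest first, each dividing the next): x - 2, (x - 2)^2.

Check: the last factor (x - 2)^2 is the minimal polynomial, and the product (x - 2)^3 is the characteristic polynomial.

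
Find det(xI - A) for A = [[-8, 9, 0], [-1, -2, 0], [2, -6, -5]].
χ_A(x) = (x + 5)^3

xI - A = [[x + 8, -9, 0], [1, x + 2, 0], [-2, 6, x + 5]].

Expanding det(xI - A) along the first row:
det(xI - A) = + (x + 8)·det([[x + 2, 0], [6, x + 5]]) - (-9)·det([[1, 0], [-2, x + 5]]) + (0)·det([[1, x + 2], [-2, 6]]).

Evaluating gives χ_A(x) = x^3 + 15x^2 + 75x + 125 = (x + 5)^3.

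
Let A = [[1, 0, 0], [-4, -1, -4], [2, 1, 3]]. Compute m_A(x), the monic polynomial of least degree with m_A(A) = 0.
m_A(x) = (x - 1)^2

The characteristic polynomial factors as (x - 1)^3. The minimal polynomial is ∏(x - λ)^{k_λ} where k_λ is the size of the largest Jordan block at λ.

For λ = 1: rank(A - I) = 1, and the largest Jordan block has size 2 (the smallest k with rank((A - I)^k) = rank((A - I)^(k+1))).

So m_A(x) = (x - 1)^2.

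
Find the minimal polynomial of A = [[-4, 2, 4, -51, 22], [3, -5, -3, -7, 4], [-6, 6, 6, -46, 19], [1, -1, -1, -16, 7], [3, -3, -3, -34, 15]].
m_A(x) = x^3(x + 2)^2

The characteristic polynomial factors as x^3(x + 2)^2. The minimal polynomial is ∏(x - λ)^{k_λ} where k_λ is the size of the largest Jordan block at λ.

For λ = -2: rank(A + 2I) = 4, and the largest Jordan block has size 2 (the smallest k with rank((A + 2I)^k) = rank((A + 2I)^(k+1))).
For λ = 0: rank(A) = 4, and the largest Jordan block has size 3 (the smallest k with rank(A^k) = rank(A^(k+1))).

So m_A(x) = x^3(x + 2)^2.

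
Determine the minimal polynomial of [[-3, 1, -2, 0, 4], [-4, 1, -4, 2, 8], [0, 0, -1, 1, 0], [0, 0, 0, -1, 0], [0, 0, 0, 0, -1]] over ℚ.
The characteristic polynomial factors as (x + 1)^5. The minimal polynomial is ∏(x - λ)^{k_λ} where k_λ is the size of the largest Jordan block at λ.

For λ = -1: rank(A + I) = 2, and the largest Jordan block has size 2 (the smallest k with rank((A + I)^k) = rank((A + I)^(k+1))).

So m_A(x) = (x + 1)^2.

m_A(x) = (x + 1)^2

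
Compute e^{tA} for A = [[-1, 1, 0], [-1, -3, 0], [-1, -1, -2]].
A has Jordan form J = [[-2, 1, 0], [0, -2, 0], [0, 0, -2]] with A = PJP^{-1}, so e^{tA} = P e^{tJ} P^{-1}.

For a Jordan block J_k(λ), e^{tJ_k(λ)} = e^{λt} · (I + tN + t^2 N^2/2! + ... + t^{k-1} N^{k-1}/(k-1)!) where N is the nilpotent superdiagonal part.

Assembling the blocks and conjugating back gives the entries of e^{tA} as shown above.

e^{tA} = [[(t + 1)*e^{-2*t}, t*e^{-2*t}, 0], [-t*e^{-2*t}, (1 - t)*e^{-2*t}, 0], [-t*e^{-2*t}, -t*e^{-2*t}, e^{-2*t}]]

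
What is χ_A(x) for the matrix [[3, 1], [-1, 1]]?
χ_A(x) = (x - 2)^2

xI - A = [[x - 3, -1], [1, x - 1]].

Expanding det(xI - A) along the first row:
det(xI - A) = + (x - 3)·det([[x - 1]]) - (-1)·det([[1]]).

Evaluating gives χ_A(x) = x^2 - 4x + 4 = (x - 2)^2.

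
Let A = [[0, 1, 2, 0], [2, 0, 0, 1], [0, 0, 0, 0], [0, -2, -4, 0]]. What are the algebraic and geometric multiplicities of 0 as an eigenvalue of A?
algebraic multiplicity 4, geometric multiplicity 2

The characteristic polynomial is x^4, so the factor x appears with exponent 4: the algebraic multiplicity is 4.

rank(A) = 2, so the eigenspace has dimension 4 - 2 = 2: the geometric multiplicity is 2.

Since 2 < 4, A is not diagonalizable.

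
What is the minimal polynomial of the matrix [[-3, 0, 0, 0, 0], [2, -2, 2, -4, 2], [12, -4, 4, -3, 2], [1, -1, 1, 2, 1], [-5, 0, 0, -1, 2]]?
m_A(x) = x(x - 2)^3(x + 3)

The characteristic polynomial factors as x(x - 2)^3(x + 3). The minimal polynomial is ∏(x - λ)^{k_λ} where k_λ is the size of the largest Jordan block at λ.

For λ = -3: rank(A + 3I) = 4, and the largest Jordan block has size 1 (the smallest k with rank((A + 3I)^k) = rank((A + 3I)^(k+1))).
For λ = 0: rank(A) = 4, and the largest Jordan block has size 1 (the smallest k with rank(A^k) = rank(A^(k+1))).
For λ = 2: rank(A - 2I) = 4, and the largest Jordan block has size 3 (the smallest k with rank((A - 2I)^k) = rank((A - 2I)^(k+1))).

So m_A(x) = x(x - 2)^3(x + 3).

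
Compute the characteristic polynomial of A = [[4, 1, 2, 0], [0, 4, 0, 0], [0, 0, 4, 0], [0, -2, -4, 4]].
xI - A = [[x - 4, -1, -2, 0], [0, x - 4, 0, 0], [0, 0, x - 4, 0], [0, 2, 4, x - 4]].

Expanding det(xI - A) along the first row:
det(xI - A) = + (x - 4)·det([[x - 4, 0, 0], [0, x - 4, 0], [2, 4, x - 4]]) - (-1)·det([[0, 0, 0], [0, x - 4, 0], [0, 4, x - 4]]) + (-2)·det([[0, x - 4, 0], [0, 0, 0], [0, 2, x - 4]]) - (0)·det([[0, x - 4, 0], [0, 0, x - 4], [0, 2, 4]]).

Evaluating gives χ_A(x) = x^4 - 16x^3 + 96x^2 - 256x + 256 = (x - 4)^4.

χ_A(x) = (x - 4)^4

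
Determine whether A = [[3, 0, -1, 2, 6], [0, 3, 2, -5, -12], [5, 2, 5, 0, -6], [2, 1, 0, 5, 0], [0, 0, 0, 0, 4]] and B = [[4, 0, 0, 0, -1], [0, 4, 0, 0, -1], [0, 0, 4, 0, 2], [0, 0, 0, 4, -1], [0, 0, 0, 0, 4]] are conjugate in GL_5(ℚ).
Both have characteristic polynomial (x - 4)^5 and minimal polynomial (x - 4)^2. But rank(A - 4I) = 2 for A while rank(B - 4I) = 1 for B, so the number of Jordan blocks at λ = 4 differs. A and B are not similar.

No.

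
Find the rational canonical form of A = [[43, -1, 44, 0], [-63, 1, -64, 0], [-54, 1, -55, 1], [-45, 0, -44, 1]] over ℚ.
The invariant factors of A (the non-unit diagonal entries of the Smith normal form of xI - A over ℚ[x]) are (x + 1)(x + 2)^2(x + 5), each dividing the next. The characteristic polynomial is their product, (x + 1)(x + 2)^2(x + 5).

The rational canonical form is the block-diagonal matrix of companion matrices C(f_i):
R = [[0, 0, 0, -20], [1, 0, 0, -44], [0, 1, 0, -33], [0, 0, 1, -10]].

R = [[0, 0, 0, -20], [1, 0, 0, -44], [0, 1, 0, -33], [0, 0, 1, -10]]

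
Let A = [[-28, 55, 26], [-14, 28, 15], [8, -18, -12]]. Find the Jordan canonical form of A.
J = [[-4, 1, 0], [0, -4, 1], [0, 0, -4]]

The characteristic polynomial is det(xI - A) = (x + 4)^3, so the eigenvalues are -4 (algebraic multiplicity 3).

For λ = -4: rank(A + 4I) = 2, rank((A + 4I)^2) = 1, rank((A + 4I)^3) = 0. The eigenspace has dimension 3 - 2 = 1, so there is 1 Jordan block; the rank sequence gives block sizes [3].

Assembling the blocks gives the Jordan form J above.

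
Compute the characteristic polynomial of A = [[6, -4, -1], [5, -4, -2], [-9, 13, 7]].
xI - A = [[x - 6, 4, 1], [-5, x + 4, 2], [9, -13, x - 7]].

Expanding det(xI - A) along the first row:
det(xI - A) = + (x - 6)·det([[x + 4, 2], [-13, x - 7]]) - (4)·det([[-5, 2], [9, x - 7]]) + (1)·det([[-5, x + 4], [9, -13]]).

Evaluating gives χ_A(x) = x^3 - 9x^2 + 27x - 27 = (x - 3)^3.

χ_A(x) = (x - 3)^3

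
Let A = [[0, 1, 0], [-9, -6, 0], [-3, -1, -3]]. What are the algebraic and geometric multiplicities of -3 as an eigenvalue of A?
The characteristic polynomial is (x + 3)^3, so the factor x + 3 appears with exponent 3: the algebraic multiplicity is 3.

rank(A + 3I) = 1, so the eigenspace has dimension 3 - 1 = 2: the geometric multiplicity is 2.

Since 2 < 3, A is not diagonalizable.

algebraic multiplicity 3, geometric multiplicity 2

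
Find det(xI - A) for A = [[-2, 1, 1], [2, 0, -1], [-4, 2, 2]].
χ_A(x) = x^3

xI - A = [[x + 2, -1, -1], [-2, x, 1], [4, -2, x - 2]].

Expanding det(xI - A) along the first row:
det(xI - A) = + (x + 2)·det([[x, 1], [-2, x - 2]]) - (-1)·det([[-2, 1], [4, x - 2]]) + (-1)·det([[-2, x], [4, -2]]).

Evaluating gives χ_A(x) = x^3.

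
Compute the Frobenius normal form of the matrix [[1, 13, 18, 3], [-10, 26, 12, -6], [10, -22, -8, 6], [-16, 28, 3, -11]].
The invariant factors of A (the non-unit diagonal entries of the Smith normal form of xI - A over ℚ[x]) are x - 4, (x - 4)(x^2 - 3), each dividing the next. The characteristic polynomial is their product, (x - 4)^2(x^2 - 3).

The rational canonical form is the block-diagonal matrix of companion matrices C(f_i):
R = [[4, 0, 0, 0], [0, 0, 0, -12], [0, 1, 0, 3], [0, 0, 1, 4]].

Note the characteristic polynomial does not split into linear factors over ℚ, so A has no Jordan form over ℚ; the rational canonical form exists over any field.

R = [[4, 0, 0, 0], [0, 0, 0, -12], [0, 1, 0, 3], [0, 0, 1, 4]]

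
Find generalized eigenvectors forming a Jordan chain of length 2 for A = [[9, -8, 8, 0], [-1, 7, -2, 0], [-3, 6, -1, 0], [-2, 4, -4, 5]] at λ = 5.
v_1 = [[-7, 3, 7, 4]]^T, v_2 = [[4, -1, -3, -2]]^T

We seek v_1 ∈ ker((A - 5I)^2) \ ker(A - 5I), then set v_{i+1} = (A - 5I) v_i.

One such chain is v_1 = [[-7, 3, 7, 4]]^T, v_2 = [[4, -1, -3, -2]]^T. Check: (A - 5I) v_2 = [[0, 0, 0, 0]]^T = 0.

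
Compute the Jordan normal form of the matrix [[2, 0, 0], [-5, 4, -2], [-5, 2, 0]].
The characteristic polynomial is det(xI - A) = (x - 2)^3, so the eigenvalues are 2 (algebraic multiplicity 3).

For λ = 2: rank(A - 2I) = 1, rank((A - 2I)^2) = 0. The eigenspace has dimension 3 - 1 = 2, so there are 2 Jordan blocks; the rank sequence gives block sizes [2, 1].

Assembling the blocks gives the Jordan form J above.

J = [[2, 1, 0], [0, 2, 0], [0, 0, 2]]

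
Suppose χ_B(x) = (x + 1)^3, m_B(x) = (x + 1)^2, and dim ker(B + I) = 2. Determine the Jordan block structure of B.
λ = -1: algebraic multiplicity 3 (exponent in χ_B), largest block size 2 (exponent in m_B), 2 blocks (geometric multiplicity). These force block sizes [2, 1].

Jordan blocks: (-1, 2), (-1, 1)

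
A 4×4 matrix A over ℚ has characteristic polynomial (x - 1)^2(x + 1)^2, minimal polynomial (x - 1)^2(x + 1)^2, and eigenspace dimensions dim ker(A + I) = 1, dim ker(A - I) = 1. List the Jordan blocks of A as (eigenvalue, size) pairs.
λ = -1: algebraic multiplicity 2 (exponent in χ_A), largest block size 2 (exponent in m_A), 1 block (geometric multiplicity). This forces block sizes [2].
λ = 1: algebraic multiplicity 2 (exponent in χ_A), largest block size 2 (exponent in m_A), 1 block (geometric multiplicity). This forces block sizes [2].

Jordan blocks: (-1, 2), (1, 2)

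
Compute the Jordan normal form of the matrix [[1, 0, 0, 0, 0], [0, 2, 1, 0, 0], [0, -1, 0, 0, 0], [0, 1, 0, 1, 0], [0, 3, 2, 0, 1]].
The characteristic polynomial is det(xI - A) = (x - 1)^5, so the eigenvalues are 1 (algebraic multiplicity 5).

For λ = 1: rank(A - I) = 2, rank((A - I)^2) = 1, rank((A - I)^3) = 0. The eigenspace has dimension 5 - 2 = 3, so there are 3 Jordan blocks; the rank sequence gives block sizes [3, 1, 1].

Assembling the blocks gives the Jordan form J above.

J = [[1, 1, 0, 0, 0], [0, 1, 1, 0, 0], [0, 0, 1, 0, 0], [0, 0, 0, 1, 0], [0, 0, 0, 0, 1]]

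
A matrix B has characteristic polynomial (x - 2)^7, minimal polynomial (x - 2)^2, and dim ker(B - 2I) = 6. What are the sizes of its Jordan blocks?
λ = 2: algebraic multiplicity 7 (exponent in χ_B), largest block size 2 (exponent in m_B), 6 blocks (geometric multiplicity). These force block sizes [2, 1, 1, 1, 1, 1].

Jordan blocks: (2, 2), (2, 1), (2, 1), (2, 1), (2, 1), (2, 1)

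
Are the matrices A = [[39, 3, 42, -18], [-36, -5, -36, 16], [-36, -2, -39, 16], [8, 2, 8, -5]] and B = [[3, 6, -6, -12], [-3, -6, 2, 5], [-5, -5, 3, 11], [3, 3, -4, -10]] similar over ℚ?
Yes.

Two matrices over a field are similar if and only if they have the same invariant factors.

Both A and B have characteristic polynomial (x + 1)(x + 3)^3 and minimal polynomial (x + 1)(x + 3)^2. Computing further, both have invariant factors x + 3, (x + 1)(x + 3)^2. Hence A and B are similar.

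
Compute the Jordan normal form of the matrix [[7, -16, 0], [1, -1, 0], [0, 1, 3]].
J = [[3, 1, 0], [0, 3, 1], [0, 0, 3]]

The characteristic polynomial is det(xI - A) = (x - 3)^3, so the eigenvalues are 3 (algebraic multiplicity 3).

For λ = 3: rank(A - 3I) = 2, rank((A - 3I)^2) = 1, rank((A - 3I)^3) = 0. The eigenspace has dimension 3 - 2 = 1, so there is 1 Jordan block; the rank sequence gives block sizes [3].

Assembling the blocks gives the Jordan form J above.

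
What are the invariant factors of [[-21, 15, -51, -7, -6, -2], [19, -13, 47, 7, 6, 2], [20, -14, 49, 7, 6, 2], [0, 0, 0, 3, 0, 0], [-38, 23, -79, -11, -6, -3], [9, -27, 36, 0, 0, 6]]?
x^2(x - 6)^2(x - 3)^2

The Jordan structure of A has elementary divisors x^2, (x - 3)^2, (x - 6)^2. Arranging the block sizes at each eigenvalue in decreasing order and taking row products gives the invariant factors.

Invariant factors (smallest first, each dividing the next): x^2(x - 6)^2(x - 3)^2.

Check: the last factor x^2(x - 6)^2(x - 3)^2 is the minimal polynomial, and the product x^2(x - 6)^2(x - 3)^2 is the characteristic polynomial.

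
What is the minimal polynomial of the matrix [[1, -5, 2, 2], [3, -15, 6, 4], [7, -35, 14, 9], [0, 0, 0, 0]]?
m_A(x) = x^2

The characteristic polynomial factors as x^4. The minimal polynomial is ∏(x - λ)^{k_λ} where k_λ is the size of the largest Jordan block at λ.

For λ = 0: rank(A) = 2, and the largest Jordan block has size 2 (the smallest k with rank(A^k) = rank(A^(k+1))).

So m_A(x) = x^2.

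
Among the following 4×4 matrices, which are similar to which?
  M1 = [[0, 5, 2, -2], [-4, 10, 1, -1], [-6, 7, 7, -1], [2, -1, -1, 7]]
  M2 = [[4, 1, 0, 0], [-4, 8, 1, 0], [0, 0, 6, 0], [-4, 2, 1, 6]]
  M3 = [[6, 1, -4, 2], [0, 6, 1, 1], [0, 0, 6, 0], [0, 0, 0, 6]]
1 class: {M1, M2, M3}

Characteristic polynomials: χ_{M1} = (x - 6)^4, χ_{M2} = (x - 6)^4, χ_{M3} = (x - 6)^4.

{M1, M2, M3}: invariant factors x - 6, (x - 6)^3.

Matrices are similar if and only if their invariant-factor lists agree; the partition into similarity classes is {M1, M2, M3}.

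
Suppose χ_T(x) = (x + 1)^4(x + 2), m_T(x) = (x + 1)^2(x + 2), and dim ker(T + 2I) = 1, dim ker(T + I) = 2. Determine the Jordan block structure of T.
Jordan blocks: (-2, 1), (-1, 2), (-1, 2)

λ = -2: algebraic multiplicity 1 (exponent in χ_T), largest block size 1 (exponent in m_T), 1 block (geometric multiplicity). This forces block sizes [1].
λ = -1: algebraic multiplicity 4 (exponent in χ_T), largest block size 2 (exponent in m_T), 2 blocks (geometric multiplicity). These force block sizes [2, 2].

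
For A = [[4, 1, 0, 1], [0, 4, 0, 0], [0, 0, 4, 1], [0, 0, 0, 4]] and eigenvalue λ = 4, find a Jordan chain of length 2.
v_1 = [[0, 0, 0, 1]]^T, v_2 = [[1, 0, 1, 0]]^T

We seek v_1 ∈ ker((A - 4I)^2) \ ker(A - 4I), then set v_{i+1} = (A - 4I) v_i.

One such chain is v_1 = [[0, 0, 0, 1]]^T, v_2 = [[1, 0, 1, 0]]^T. Check: (A - 4I) v_2 = [[0, 0, 0, 0]]^T = 0.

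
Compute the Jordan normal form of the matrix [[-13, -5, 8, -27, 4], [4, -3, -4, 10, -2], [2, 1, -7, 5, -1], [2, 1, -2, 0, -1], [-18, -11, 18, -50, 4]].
The characteristic polynomial is det(xI - A) = (x + 2)^2(x + 5)^3, so the eigenvalues are -5 (algebraic multiplicity 3), -2 (algebraic multiplicity 2).

For λ = -5: rank(A + 5I) = 3, rank((A + 5I)^2) = 2. The eigenspace has dimension 5 - 3 = 2, so there are 2 Jordan blocks; the rank sequence gives block sizes [2, 1].

For λ = -2: rank(A + 2I) = 4, rank((A + 2I)^2) = 3. The eigenspace has dimension 5 - 4 = 1, so there is 1 Jordan block; the rank sequence gives block sizes [2].

Assembling the blocks gives the Jordan form J above.

J = [[-5, 1, 0, 0, 0], [0, -5, 0, 0, 0], [0, 0, -5, 0, 0], [0, 0, 0, -2, 1], [0, 0, 0, 0, -2]]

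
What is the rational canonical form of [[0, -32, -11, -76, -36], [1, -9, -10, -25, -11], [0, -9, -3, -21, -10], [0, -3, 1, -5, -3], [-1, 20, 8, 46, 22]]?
The invariant factors of A (the non-unit diagonal entries of the Smith normal form of xI - A over ℚ[x]) are (x - 3)(x - 2)^2(x + 1)^2, each dividing the next. The characteristic polynomial is their product, (x - 3)(x - 2)^2(x + 1)^2.

The rational canonical form is the block-diagonal matrix of companion matrices C(f_i):
R = [[0, 0, 0, 0, 12], [1, 0, 0, 0, 8], [0, 1, 0, 0, -13], [0, 0, 1, 0, -3], [0, 0, 0, 1, 5]].

R = [[0, 0, 0, 0, 12], [1, 0, 0, 0, 8], [0, 1, 0, 0, -13], [0, 0, 1, 0, -3], [0, 0, 0, 1, 5]]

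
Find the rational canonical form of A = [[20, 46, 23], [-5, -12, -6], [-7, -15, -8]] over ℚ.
The invariant factors of A (the non-unit diagonal entries of the Smith normal form of xI - A over ℚ[x]) are x^3 - 3x - 5, each dividing the next. The characteristic polynomial is their product, x^3 - 3x - 5.

The rational canonical form is the block-diagonal matrix of companion matrices C(f_i):
R = [[0, 0, 5], [1, 0, 3], [0, 1, 0]].

Note the characteristic polynomial does not split into linear factors over ℚ, so A has no Jordan form over ℚ; the rational canonical form exists over any field.

R = [[0, 0, 5], [1, 0, 3], [0, 1, 0]]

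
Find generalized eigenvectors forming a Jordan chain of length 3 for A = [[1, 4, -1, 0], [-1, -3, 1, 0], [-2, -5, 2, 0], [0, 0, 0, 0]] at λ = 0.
v_1 = [[-1, 0, 0, 0]]^T, v_2 = [[-1, 1, 2, 0]]^T, v_3 = [[1, 0, 1, 0]]^T

We seek v_1 ∈ ker(A^3) \ ker(A^2), then set v_{i+1} = A v_i.

One such chain is v_1 = [[-1, 0, 0, 0]]^T, v_2 = [[-1, 1, 2, 0]]^T, v_3 = [[1, 0, 1, 0]]^T. Check: A v_3 = [[0, 0, 0, 0]]^T = 0.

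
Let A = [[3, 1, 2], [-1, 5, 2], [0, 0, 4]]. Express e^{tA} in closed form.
A has Jordan form J = [[4, 1, 0], [0, 4, 0], [0, 0, 4]] with A = PJP^{-1}, so e^{tA} = P e^{tJ} P^{-1}.

For a Jordan block J_k(λ), e^{tJ_k(λ)} = e^{λt} · (I + tN + t^2 N^2/2! + ... + t^{k-1} N^{k-1}/(k-1)!) where N is the nilpotent superdiagonal part.

Assembling the blocks and conjugating back gives the entries of e^{tA} as shown above.

e^{tA} = [[(1 - t)*e^{4*t}, t*e^{4*t}, 2*t*e^{4*t}], [-t*e^{4*t}, (t + 1)*e^{4*t}, 2*t*e^{4*t}], [0, 0, e^{4*t}]]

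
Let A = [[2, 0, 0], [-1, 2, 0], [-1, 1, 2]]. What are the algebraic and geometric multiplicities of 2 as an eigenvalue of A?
algebraic multiplicity 3, geometric multiplicity 1

The characteristic polynomial is (x - 2)^3, so the factor x - 2 appears with exponent 3: the algebraic multiplicity is 3.

rank(A - 2I) = 2, so the eigenspace has dimension 3 - 2 = 1: the geometric multiplicity is 1.

Since 1 < 3, A is not diagonalizable.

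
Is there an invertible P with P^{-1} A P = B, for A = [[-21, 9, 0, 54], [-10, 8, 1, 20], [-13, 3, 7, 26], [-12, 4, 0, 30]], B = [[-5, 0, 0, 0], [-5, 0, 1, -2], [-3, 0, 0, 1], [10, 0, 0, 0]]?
No.

trace(A) = 24 but trace(B) = -5. The trace is a similarity invariant, so A and B are not similar.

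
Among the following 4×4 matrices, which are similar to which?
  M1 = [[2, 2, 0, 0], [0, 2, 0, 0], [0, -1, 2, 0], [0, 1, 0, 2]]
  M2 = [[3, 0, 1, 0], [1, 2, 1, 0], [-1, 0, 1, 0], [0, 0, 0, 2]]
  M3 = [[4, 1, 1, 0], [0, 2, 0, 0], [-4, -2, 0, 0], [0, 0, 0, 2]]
1 class: {M1, M2, M3}

Characteristic polynomials: χ_{M1} = (x - 2)^4, χ_{M2} = (x - 2)^4, χ_{M3} = (x - 2)^4.

{M1, M2, M3}: invariant factors x - 2, x - 2, (x - 2)^2.

Matrices are similar if and only if their invariant-factor lists agree; the partition into similarity classes is {M1, M2, M3}.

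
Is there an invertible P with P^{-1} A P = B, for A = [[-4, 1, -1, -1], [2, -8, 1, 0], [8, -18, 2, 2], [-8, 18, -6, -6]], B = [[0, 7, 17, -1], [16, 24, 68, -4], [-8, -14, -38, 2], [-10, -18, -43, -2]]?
Yes.

Two matrices over a field are similar if and only if they have the same invariant factors.

Both A and B have characteristic polynomial (x + 4)^4 and minimal polynomial (x + 4)^3. Computing further, both have invariant factors x + 4, (x + 4)^3. Hence A and B are similar.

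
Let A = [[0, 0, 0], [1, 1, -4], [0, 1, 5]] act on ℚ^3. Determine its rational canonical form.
The invariant factors of A (the non-unit diagonal entries of the Smith normal form of xI - A over ℚ[x]) are x(x - 3)^2, each dividing the next. The characteristic polynomial is their product, x(x - 3)^2.

The rational canonical form is the block-diagonal matrix of companion matrices C(f_i):
R = [[0, 0, 0], [1, 0, -9], [0, 1, 6]].

R = [[0, 0, 0], [1, 0, -9], [0, 1, 6]]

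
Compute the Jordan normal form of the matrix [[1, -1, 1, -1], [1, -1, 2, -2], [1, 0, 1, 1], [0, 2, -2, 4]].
J = [[1, 1, 0, 0], [0, 1, 1, 0], [0, 0, 1, 0], [0, 0, 0, 2]]

The characteristic polynomial is det(xI - A) = (x - 2)(x - 1)^3, so the eigenvalues are 1 (algebraic multiplicity 3), 2 (algebraic multiplicity 1).

For λ = 1: rank(A - I) = 3, rank((A - I)^2) = 2, rank((A - I)^3) = 1. The eigenspace has dimension 4 - 3 = 1, so there is 1 Jordan block; the rank sequence gives block sizes [3].

For λ = 2: algebraic multiplicity 1 gives one 1×1 block.

Assembling the blocks gives the Jordan form J above.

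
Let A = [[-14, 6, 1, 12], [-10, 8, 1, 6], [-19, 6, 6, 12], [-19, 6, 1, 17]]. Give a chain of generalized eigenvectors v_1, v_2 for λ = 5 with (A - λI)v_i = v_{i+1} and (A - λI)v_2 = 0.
We seek v_1 ∈ ker((A - 5I)^2) \ ker(A - 5I), then set v_{i+1} = (A - 5I) v_i.

One such chain is v_1 = [[0, 0, 1, 0]]^T, v_2 = [[1, 1, 1, 1]]^T. Check: (A - 5I) v_2 = [[0, 0, 0, 0]]^T = 0.

v_1 = [[0, 0, 1, 0]]^T, v_2 = [[1, 1, 1, 1]]^T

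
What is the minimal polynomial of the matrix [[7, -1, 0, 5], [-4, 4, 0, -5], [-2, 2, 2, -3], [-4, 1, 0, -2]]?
The characteristic polynomial factors as (x - 3)^3(x - 2). The minimal polynomial is ∏(x - λ)^{k_λ} where k_λ is the size of the largest Jordan block at λ.

For λ = 2: rank(A - 2I) = 3, and the largest Jordan block has size 1 (the smallest k with rank((A - 2I)^k) = rank((A - 2I)^(k+1))).
For λ = 3: rank(A - 3I) = 2, and the largest Jordan block has size 2 (the smallest k with rank((A - 3I)^k) = rank((A - 3I)^(k+1))).

So m_A(x) = (x - 3)^2(x - 2).

m_A(x) = (x - 3)^2(x - 2)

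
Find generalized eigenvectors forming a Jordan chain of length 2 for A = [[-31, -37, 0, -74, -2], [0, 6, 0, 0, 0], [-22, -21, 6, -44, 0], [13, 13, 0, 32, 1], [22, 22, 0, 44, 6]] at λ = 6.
v_1 = [[-1, 1, -2, 0, 0]]^T, v_2 = [[0, 0, 1, 0, 0]]^T

We seek v_1 ∈ ker((A - 6I)^2) \ ker(A - 6I), then set v_{i+1} = (A - 6I) v_i.

One such chain is v_1 = [[-1, 1, -2, 0, 0]]^T, v_2 = [[0, 0, 1, 0, 0]]^T. Check: (A - 6I) v_2 = [[0, 0, 0, 0, 0]]^T = 0.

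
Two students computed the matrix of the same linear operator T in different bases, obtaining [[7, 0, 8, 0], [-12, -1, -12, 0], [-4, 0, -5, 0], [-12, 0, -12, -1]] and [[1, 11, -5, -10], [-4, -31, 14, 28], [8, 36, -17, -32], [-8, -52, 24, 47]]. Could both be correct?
Both have characteristic polynomial (x - 3)(x + 1)^3, but the minimal polynomial of A is (x - 3)(x + 1) while the minimal polynomial of B is (x - 3)(x + 1)^2. The minimal polynomial is a similarity invariant, so A and B are not similar.

No.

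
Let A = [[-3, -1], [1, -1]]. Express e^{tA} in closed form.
A has Jordan form J = [[-2, 1], [0, -2]] with A = PJP^{-1}, so e^{tA} = P e^{tJ} P^{-1}.

For a Jordan block J_k(λ), e^{tJ_k(λ)} = e^{λt} · (I + tN + t^2 N^2/2! + ... + t^{k-1} N^{k-1}/(k-1)!) where N is the nilpotent superdiagonal part.

Assembling the blocks and conjugating back gives the entries of e^{tA} as shown above.

e^{tA} = [[(1 - t)*e^{-2*t}, -t*e^{-2*t}], [t*e^{-2*t}, (t + 1)*e^{-2*t}]]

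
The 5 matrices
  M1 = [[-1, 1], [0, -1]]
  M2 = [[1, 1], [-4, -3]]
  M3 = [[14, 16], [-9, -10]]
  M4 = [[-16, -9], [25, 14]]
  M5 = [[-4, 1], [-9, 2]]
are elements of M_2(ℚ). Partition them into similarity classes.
Characteristic polynomials: χ_{M1} = (x + 1)^2, χ_{M2} = (x + 1)^2, χ_{M3} = (x - 2)^2, χ_{M4} = (x + 1)^2, χ_{M5} = (x + 1)^2.

{M1, M2, M4, M5}: invariant factors (x + 1)^2.

{M3}: invariant factors (x - 2)^2.

Matrices are similar if and only if their invariant-factor lists agree; the partition into similarity classes is {M1, M2, M4, M5}, {M3}.

2 classes: {M1, M2, M4, M5}, {M3}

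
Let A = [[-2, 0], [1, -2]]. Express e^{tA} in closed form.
e^{tA} = [[e^{-2*t}, 0], [t*e^{-2*t}, e^{-2*t}]]

A has Jordan form J = [[-2, 1], [0, -2]] with A = PJP^{-1}, so e^{tA} = P e^{tJ} P^{-1}.

For a Jordan block J_k(λ), e^{tJ_k(λ)} = e^{λt} · (I + tN + t^2 N^2/2! + ... + t^{k-1} N^{k-1}/(k-1)!) where N is the nilpotent superdiagonal part.

Assembling the blocks and conjugating back gives the entries of e^{tA} as shown above.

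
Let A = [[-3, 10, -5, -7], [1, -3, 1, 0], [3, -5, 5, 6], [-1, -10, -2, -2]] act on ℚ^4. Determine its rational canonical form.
R = [[0, 0, 0, -12], [1, 0, 0, 8], [0, 1, 0, 4], [0, 0, 1, -3]]

The invariant factors of A (the non-unit diagonal entries of the Smith normal form of xI - A over ℚ[x]) are (x + 3)(x^3 - 4x + 4), each dividing the next. The characteristic polynomial is their product, (x + 3)(x^3 - 4x + 4).

The rational canonical form is the block-diagonal matrix of companion matrices C(f_i):
R = [[0, 0, 0, -12], [1, 0, 0, 8], [0, 1, 0, 4], [0, 0, 1, -3]].

Note the characteristic polynomial does not split into linear factors over ℚ, so A has no Jordan form over ℚ; the rational canonical form exists over any field.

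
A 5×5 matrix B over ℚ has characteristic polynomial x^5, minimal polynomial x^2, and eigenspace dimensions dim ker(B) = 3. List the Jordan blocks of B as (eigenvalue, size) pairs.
λ = 0: algebraic multiplicity 5 (exponent in χ_B), largest block size 2 (exponent in m_B), 3 blocks (geometric multiplicity). These force block sizes [2, 2, 1].

Jordan blocks: (0, 2), (0, 2), (0, 1)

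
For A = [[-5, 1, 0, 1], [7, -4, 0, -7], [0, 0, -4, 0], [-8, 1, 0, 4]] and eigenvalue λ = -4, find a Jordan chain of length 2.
v_1 = [[-1, 1, 2, -1]]^T, v_2 = [[1, 0, 0, 1]]^T

We seek v_1 ∈ ker((A + 4I)^2) \ ker(A + 4I), then set v_{i+1} = (A + 4I) v_i.

One such chain is v_1 = [[-1, 1, 2, -1]]^T, v_2 = [[1, 0, 0, 1]]^T. Check: (A + 4I) v_2 = [[0, 0, 0, 0]]^T = 0.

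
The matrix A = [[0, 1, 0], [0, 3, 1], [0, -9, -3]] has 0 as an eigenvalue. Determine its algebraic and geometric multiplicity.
algebraic multiplicity 3, geometric multiplicity 1

The characteristic polynomial is x^3, so the factor x appears with exponent 3: the algebraic multiplicity is 3.

rank(A) = 2, so the eigenspace has dimension 3 - 2 = 1: the geometric multiplicity is 1.

Since 1 < 3, A is not diagonalizable.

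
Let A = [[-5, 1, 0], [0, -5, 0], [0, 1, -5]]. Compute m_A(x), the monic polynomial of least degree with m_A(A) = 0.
m_A(x) = (x + 5)^2

The characteristic polynomial factors as (x + 5)^3. The minimal polynomial is ∏(x - λ)^{k_λ} where k_λ is the size of the largest Jordan block at λ.

For λ = -5: rank(A + 5I) = 1, and the largest Jordan block has size 2 (the smallest k with rank((A + 5I)^k) = rank((A + 5I)^(k+1))).

So m_A(x) = (x + 5)^2.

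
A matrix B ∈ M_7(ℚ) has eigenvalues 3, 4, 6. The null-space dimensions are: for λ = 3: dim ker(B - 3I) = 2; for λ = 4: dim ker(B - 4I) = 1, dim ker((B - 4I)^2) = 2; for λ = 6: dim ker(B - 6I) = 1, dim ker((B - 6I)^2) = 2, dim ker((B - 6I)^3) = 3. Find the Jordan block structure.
Jordan blocks: (3, 1), (3, 1), (4, 2), (6, 3)

λ = 3: successive nullity increments [2] count blocks of size ≥ k; block sizes are [1, 1].
λ = 4: successive nullity increments [1, 1] count blocks of size ≥ k; block sizes are [2].
λ = 6: successive nullity increments [1, 1, 1] count blocks of size ≥ k; block sizes are [3].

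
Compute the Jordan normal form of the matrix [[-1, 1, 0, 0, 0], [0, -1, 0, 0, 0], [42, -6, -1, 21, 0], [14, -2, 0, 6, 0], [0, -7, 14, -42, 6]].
The characteristic polynomial is det(xI - A) = (x - 6)^2(x + 1)^3, so the eigenvalues are -1 (algebraic multiplicity 3), 6 (algebraic multiplicity 2).

For λ = -1: rank(A + I) = 3, rank((A + I)^2) = 2. The eigenspace has dimension 5 - 3 = 2, so there are 2 Jordan blocks; the rank sequence gives block sizes [2, 1].

For λ = 6: rank(A - 6I) = 3. The eigenspace has dimension 5 - 3 = 2, so there are 2 Jordan blocks; the rank sequence gives block sizes [1, 1].

Assembling the blocks gives the Jordan form J above.

J = [[-1, 1, 0, 0, 0], [0, -1, 0, 0, 0], [0, 0, -1, 0, 0], [0, 0, 0, 6, 0], [0, 0, 0, 0, 6]]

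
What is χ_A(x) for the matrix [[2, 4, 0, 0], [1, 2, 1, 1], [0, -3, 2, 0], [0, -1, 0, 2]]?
xI - A = [[x - 2, -4, 0, 0], [-1, x - 2, -1, -1], [0, 3, x - 2, 0], [0, 1, 0, x - 2]].

Expanding det(xI - A) along the first row:
det(xI - A) = + (x - 2)·det([[x - 2, -1, -1], [3, x - 2, 0], [1, 0, x - 2]]) - (-4)·det([[-1, -1, -1], [0, x - 2, 0], [0, 0, x - 2]]) + (0)·det([[-1, x - 2, -1], [0, 3, 0], [0, 1, x - 2]]) - (0)·det([[-1, x - 2, -1], [0, 3, x - 2], [0, 1, 0]]).

Evaluating gives χ_A(x) = x^4 - 8x^3 + 24x^2 - 32x + 16 = (x - 2)^4.

χ_A(x) = (x - 2)^4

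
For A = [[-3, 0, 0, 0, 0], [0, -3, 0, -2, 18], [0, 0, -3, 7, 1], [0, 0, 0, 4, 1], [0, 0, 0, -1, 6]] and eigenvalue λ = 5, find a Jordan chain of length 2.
v_1 = [[0, 0, -1, -1, 0]]^T, v_2 = [[0, 2, 1, 1, 1]]^T

We seek v_1 ∈ ker((A - 5I)^2) \ ker(A - 5I), then set v_{i+1} = (A - 5I) v_i.

One such chain is v_1 = [[0, 0, -1, -1, 0]]^T, v_2 = [[0, 2, 1, 1, 1]]^T. Check: (A - 5I) v_2 = [[0, 0, 0, 0, 0]]^T = 0.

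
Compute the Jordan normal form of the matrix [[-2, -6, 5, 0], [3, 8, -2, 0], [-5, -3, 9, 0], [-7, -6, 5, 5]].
J = [[5, 1, 0, 0], [0, 5, 1, 0], [0, 0, 5, 0], [0, 0, 0, 5]]

The characteristic polynomial is det(xI - A) = (x - 5)^4, so the eigenvalues are 5 (algebraic multiplicity 4).

For λ = 5: rank(A - 5I) = 2, rank((A - 5I)^2) = 1, rank((A - 5I)^3) = 0. The eigenspace has dimension 4 - 2 = 2, so there are 2 Jordan blocks; the rank sequence gives block sizes [3, 1].

Assembling the blocks gives the Jordan form J above.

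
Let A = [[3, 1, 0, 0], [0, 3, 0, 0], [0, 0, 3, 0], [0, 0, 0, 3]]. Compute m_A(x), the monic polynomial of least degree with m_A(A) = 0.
The characteristic polynomial factors as (x - 3)^4. The minimal polynomial is ∏(x - λ)^{k_λ} where k_λ is the size of the largest Jordan block at λ.

For λ = 3: rank(A - 3I) = 1, and the largest Jordan block has size 2 (the smallest k with rank((A - 3I)^k) = rank((A - 3I)^(k+1))).

So m_A(x) = (x - 3)^2.

m_A(x) = (x - 3)^2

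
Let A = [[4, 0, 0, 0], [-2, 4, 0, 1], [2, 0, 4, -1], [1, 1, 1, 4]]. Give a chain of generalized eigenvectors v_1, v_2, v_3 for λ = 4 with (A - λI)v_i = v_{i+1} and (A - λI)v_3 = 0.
v_1 = [[0, 0, 1, 0]]^T, v_2 = [[0, 0, 0, 1]]^T, v_3 = [[0, 1, -1, 0]]^T

We seek v_1 ∈ ker((A - 4I)^3) \ ker((A - 4I)^2), then set v_{i+1} = (A - 4I) v_i.

One such chain is v_1 = [[0, 0, 1, 0]]^T, v_2 = [[0, 0, 0, 1]]^T, v_3 = [[0, 1, -1, 0]]^T. Check: (A - 4I) v_3 = [[0, 0, 0, 0]]^T = 0.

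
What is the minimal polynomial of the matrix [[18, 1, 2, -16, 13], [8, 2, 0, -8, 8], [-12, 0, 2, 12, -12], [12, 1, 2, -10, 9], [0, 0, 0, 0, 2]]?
m_A(x) = (x - 6)(x - 2)^2

The characteristic polynomial factors as (x - 6)(x - 2)^4. The minimal polynomial is ∏(x - λ)^{k_λ} where k_λ is the size of the largest Jordan block at λ.

For λ = 2: rank(A - 2I) = 2, and the largest Jordan block has size 2 (the smallest k with rank((A - 2I)^k) = rank((A - 2I)^(k+1))).
For λ = 6: rank(A - 6I) = 4, and the largest Jordan block has size 1 (the smallest k with rank((A - 6I)^k) = rank((A - 6I)^(k+1))).

So m_A(x) = (x - 6)(x - 2)^2.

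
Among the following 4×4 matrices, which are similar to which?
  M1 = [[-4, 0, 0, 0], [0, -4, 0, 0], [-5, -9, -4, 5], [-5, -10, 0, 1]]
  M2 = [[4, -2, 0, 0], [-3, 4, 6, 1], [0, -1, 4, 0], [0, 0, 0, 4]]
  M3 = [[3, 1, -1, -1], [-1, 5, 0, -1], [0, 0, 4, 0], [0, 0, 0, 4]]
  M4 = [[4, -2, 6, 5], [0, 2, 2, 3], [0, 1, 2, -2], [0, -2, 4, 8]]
Characteristic polynomials: χ_{M1} = (x - 1)(x + 4)^3, χ_{M2} = (x - 4)^4, χ_{M3} = (x - 4)^4, χ_{M4} = (x - 4)^4.

{M1}: invariant factors x + 4, (x - 1)(x + 4)^2.

{M2, M3, M4}: invariant factors x - 4, (x - 4)^3.

Matrices are similar if and only if their invariant-factor lists agree; the partition into similarity classes is {M1}, {M2, M3, M4}.

2 classes: {M1}, {M2, M3, M4}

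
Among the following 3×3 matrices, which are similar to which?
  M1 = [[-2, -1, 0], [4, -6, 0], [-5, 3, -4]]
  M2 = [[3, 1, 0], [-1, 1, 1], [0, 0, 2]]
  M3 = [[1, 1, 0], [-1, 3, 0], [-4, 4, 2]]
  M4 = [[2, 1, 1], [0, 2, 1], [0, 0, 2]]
Characteristic polynomials: χ_{M1} = (x + 4)^3, χ_{M2} = (x - 2)^3, χ_{M3} = (x - 2)^3, χ_{M4} = (x - 2)^3.

{M1}: invariant factors (x + 4)^3.

{M2, M4}: invariant factors (x - 2)^3.

{M3}: invariant factors x - 2, (x - 2)^2.

Matrices are similar if and only if their invariant-factor lists agree; the partition into similarity classes is {M1}, {M2, M4}, {M3}.

3 classes: {M1}, {M2, M4}, {M3}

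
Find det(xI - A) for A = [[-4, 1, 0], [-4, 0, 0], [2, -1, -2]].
xI - A = [[x + 4, -1, 0], [4, x, 0], [-2, 1, x + 2]].

Expanding det(xI - A) along the first row:
det(xI - A) = + (x + 4)·det([[x, 0], [1, x + 2]]) - (-1)·det([[4, 0], [-2, x + 2]]) + (0)·det([[4, x], [-2, 1]]).

Evaluating gives χ_A(x) = x^3 + 6x^2 + 12x + 8 = (x + 2)^3.

χ_A(x) = (x + 2)^3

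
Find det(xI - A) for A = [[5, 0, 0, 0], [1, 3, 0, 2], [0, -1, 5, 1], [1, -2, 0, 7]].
xI - A = [[x - 5, 0, 0, 0], [-1, x - 3, 0, -2], [0, 1, x - 5, -1], [-1, 2, 0, x - 7]].

Expanding det(xI - A) along the first row:
det(xI - A) = + (x - 5)·det([[x - 3, 0, -2], [1, x - 5, -1], [2, 0, x - 7]]) - (0)·det([[-1, 0, -2], [0, x - 5, -1], [-1, 0, x - 7]]) + (0)·det([[-1, x - 3, -2], [0, 1, -1], [-1, 2, x - 7]]) - (0)·det([[-1, x - 3, 0], [0, 1, x - 5], [-1, 2, 0]]).

Evaluating gives χ_A(x) = x^4 - 20x^3 + 150x^2 - 500x + 625 = (x - 5)^4.

χ_A(x) = (x - 5)^4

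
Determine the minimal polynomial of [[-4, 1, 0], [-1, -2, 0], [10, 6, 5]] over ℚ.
The characteristic polynomial factors as (x - 5)(x + 3)^2. The minimal polynomial is ∏(x - λ)^{k_λ} where k_λ is the size of the largest Jordan block at λ.

For λ = -3: rank(A + 3I) = 2, and the largest Jordan block has size 2 (the smallest k with rank((A + 3I)^k) = rank((A + 3I)^(k+1))).
For λ = 5: rank(A - 5I) = 2, and the largest Jordan block has size 1 (the smallest k with rank((A - 5I)^k) = rank((A - 5I)^(k+1))).

So m_A(x) = (x - 5)(x + 3)^2.

m_A(x) = (x - 5)(x + 3)^2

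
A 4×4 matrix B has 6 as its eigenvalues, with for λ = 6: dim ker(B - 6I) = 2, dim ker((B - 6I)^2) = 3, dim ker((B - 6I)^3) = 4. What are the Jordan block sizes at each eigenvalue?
λ = 6: successive nullity increments [2, 1, 1] count blocks of size ≥ k; block sizes are [3, 1].

Jordan blocks: (6, 3), (6, 1)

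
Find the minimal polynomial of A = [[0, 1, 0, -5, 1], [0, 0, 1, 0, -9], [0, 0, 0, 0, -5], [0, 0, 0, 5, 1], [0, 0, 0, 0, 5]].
The characteristic polynomial factors as x^3(x - 5)^2. The minimal polynomial is ∏(x - λ)^{k_λ} where k_λ is the size of the largest Jordan block at λ.

For λ = 0: rank(A) = 4, and the largest Jordan block has size 3 (the smallest k with rank(A^k) = rank(A^(k+1))).
For λ = 5: rank(A - 5I) = 4, and the largest Jordan block has size 2 (the smallest k with rank((A - 5I)^k) = rank((A - 5I)^(k+1))).

So m_A(x) = x^3(x - 5)^2.

m_A(x) = x^3(x - 5)^2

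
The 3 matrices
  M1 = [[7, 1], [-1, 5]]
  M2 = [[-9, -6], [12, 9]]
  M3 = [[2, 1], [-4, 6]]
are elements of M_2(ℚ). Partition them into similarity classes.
Characteristic polynomials: χ_{M1} = (x - 6)^2, χ_{M2} = (x - 3)(x + 3), χ_{M3} = (x - 4)^2.

{M1}: invariant factors (x - 6)^2.

{M2}: invariant factors (x - 3)(x + 3).

{M3}: invariant factors (x - 4)^2.

Matrices are similar if and only if their invariant-factor lists agree; the partition into similarity classes is {M1}, {M2}, {M3}.

3 classes: {M1}, {M2}, {M3}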